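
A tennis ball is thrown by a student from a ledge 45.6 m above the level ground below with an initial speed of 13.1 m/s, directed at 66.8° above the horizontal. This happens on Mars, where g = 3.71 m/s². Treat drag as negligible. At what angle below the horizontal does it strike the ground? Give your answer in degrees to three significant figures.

vₓ = 13.10 cos 66.8° = 5.161 m/s; v_y0 = 13.10 sin 66.8° = 12.04 m/s.
The projectile lands when y = 45.6 + (12.04) t − ½·3.71·t² = 0. Positive root: t = (12.04 + √(12.04² + 2·3.71·45.6)) / 3.71 = (12.04 + 21.98) / 3.71 = 9.171 s.
At impact: v_y = v_y0 − g t = −21.98 m/s; vₓ = 5.161 m/s.
Angle below horizontal: arctan(|v_y|/vₓ) = arctan(21.98/5.161) = 76.79°.

76.8°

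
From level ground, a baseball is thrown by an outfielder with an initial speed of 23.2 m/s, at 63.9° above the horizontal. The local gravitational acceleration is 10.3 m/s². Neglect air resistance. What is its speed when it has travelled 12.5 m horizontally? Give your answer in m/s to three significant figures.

13.1 m/s

vₓ = 23.20 cos 63.9° = 10.21 m/s; v_y0 = 23.20 sin 63.9° = 20.83 m/s.
x = vₓ t ⇒ t = 12.5/10.21 = 1.225 s.
Vertical velocity there: v_y = v_y0 − g t = 20.83 − 10.3 × 1.225 = 8.220 m/s.
Speed: √(vₓ² + v_y²) = √(10.21² + 8.220²) = 13.10 m/s.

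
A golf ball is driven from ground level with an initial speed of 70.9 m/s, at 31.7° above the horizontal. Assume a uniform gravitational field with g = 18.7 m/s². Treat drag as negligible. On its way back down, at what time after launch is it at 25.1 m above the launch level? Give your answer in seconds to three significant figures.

Components: vₓ = 70.90 cos 31.7° = 60.32 m/s, v_y0 = 70.90 sin 31.7° = 37.26 m/s.
Height y(t) = 37.26 t − 9.350 t² = 25.1 gives 9.350 t² − 37.26 t + 25.1 = 0.
t = [37.26 ± √(37.26² − 2·18.7·25.1)] / 18.7 = (37.26 ± 21.20) / 18.7, so t = 0.8588 s or t = 3.126 s.
The descending-branch root is 3.126 s.

3.13 s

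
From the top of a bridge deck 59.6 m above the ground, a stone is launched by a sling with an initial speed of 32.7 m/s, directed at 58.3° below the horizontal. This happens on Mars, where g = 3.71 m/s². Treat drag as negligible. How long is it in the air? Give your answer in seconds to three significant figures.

1.90 s

Resolve: vₓ = 32.70 cos 58.3° = 17.18 m/s and v_y0 = −27.82 m/s (downward).
The projectile lands when y = 59.6 + (−27.82) t − ½·3.71·t² = 0. Positive root: t = (−27.82 + √(27.82² + 2·3.71·59.6)) / 3.71 = (−27.82 + 34.88) / 3.71 = 1.901 s.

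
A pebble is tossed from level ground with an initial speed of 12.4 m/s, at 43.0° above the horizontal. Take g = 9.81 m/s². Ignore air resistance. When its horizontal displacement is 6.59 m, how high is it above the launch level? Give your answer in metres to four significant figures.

vₓ = 12.40 cos 43.0° = 9.069 m/s; v_y0 = 12.40 sin 43.0° = 8.457 m/s.
At x = 6.59 m, t = x/vₓ = 6.59/9.069 = 0.7267 s.
Height: y = v_y0 t − ½ g t² = 8.457 × 0.7267 − 4.905 × 0.7267² = 6.145 − 2.590 = 3.555 m.

3.555 m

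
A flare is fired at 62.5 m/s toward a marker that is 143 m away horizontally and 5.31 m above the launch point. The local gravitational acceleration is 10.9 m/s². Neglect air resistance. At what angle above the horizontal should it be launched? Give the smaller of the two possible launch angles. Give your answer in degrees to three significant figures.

Trajectory: y = x tanθ − g x² (1 + tan²θ)/(2v₀²). With x = 143, y = 5.31, v₀ = 62.5, g = 10.9:
28.53 tan²θ − 143 tanθ + (33.84) = 0.
tanθ = [143 ± √(143² − 4 × 28.53 × (33.84))] / (2 × 28.53) = (143 ± 128.8) / 57.06, giving tanθ = 0.2490 or 4.763.
θ = 13.98° or 78.14°; the smaller is 13.98°.

14.0°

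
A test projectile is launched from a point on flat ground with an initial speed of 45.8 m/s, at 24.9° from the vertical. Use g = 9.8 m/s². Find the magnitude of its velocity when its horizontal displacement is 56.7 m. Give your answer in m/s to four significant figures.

vₓ = 45.80 sin 24.9° = 19.28 m/s; v_y0 = 45.80 cos 24.9° = 41.54 m/s.
x = vₓ t ⇒ t = 56.7/19.28 = 2.940 s.
Vertical velocity there: v_y = v_y0 − g t = 41.54 − 9.80 × 2.940 = 12.73 m/s.
Speed: √(vₓ² + v_y²) = √(19.28² + 12.73²) = 23.10 m/s.

23.10 m/s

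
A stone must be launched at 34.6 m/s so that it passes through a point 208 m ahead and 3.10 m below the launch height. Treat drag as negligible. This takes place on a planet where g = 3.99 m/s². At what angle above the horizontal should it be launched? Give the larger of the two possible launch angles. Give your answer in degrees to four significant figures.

Trajectory: y = x tanθ − g x² (1 + tan²θ)/(2v₀²). With x = 208, y = −3.10, v₀ = 34.6, g = 3.99:
72.10 tan²θ − 208 tanθ + (69.00) = 0.
tanθ = [208 ± √(208² − 4 × 72.10 × (69.00))] / (2 × 72.10) = (208 ± 152.9) / 144.2, giving tanθ = 0.3824 or 2.503.
θ = 20.93° or 68.22°; the larger is 68.22°.

68.22°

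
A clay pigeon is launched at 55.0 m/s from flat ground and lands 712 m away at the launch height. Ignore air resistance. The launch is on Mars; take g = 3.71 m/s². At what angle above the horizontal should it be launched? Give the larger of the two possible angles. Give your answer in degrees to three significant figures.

R = v₀² sin 2θ / g gives sin 2θ = gR/v₀² = 3.71·712/55.0² = 0.8732.
2θ = 60.84° or 180° − 60.84° = 119.2°, so θ = 30.42° or 59.58°.
The larger angle is 59.58°.

59.6°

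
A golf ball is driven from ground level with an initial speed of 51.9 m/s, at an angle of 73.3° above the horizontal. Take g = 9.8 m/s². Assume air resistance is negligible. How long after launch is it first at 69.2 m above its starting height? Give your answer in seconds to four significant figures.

vₓ = 51.90 cos 73.3° = 14.91 m/s; v_y0 = 51.90 sin 73.3° = 49.71 m/s.
Set y = v_y0 t − ½ g t² = 69.2: 4.900 t² − 49.71 t + 69.2 = 0.
Quadratic formula: t = (49.71 ± √1114.9) / 9.80 = (49.71 ± 33.39) / 9.80 → t = 1.665 s or 8.480 s.
The first (ascending) time is 1.665 s.

1.665 s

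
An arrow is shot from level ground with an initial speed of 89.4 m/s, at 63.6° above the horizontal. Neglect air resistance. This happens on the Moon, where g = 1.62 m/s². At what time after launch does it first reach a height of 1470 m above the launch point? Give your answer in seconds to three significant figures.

24.4 s

Components: vₓ = 89.40 cos 63.6° = 39.75 m/s, v_y0 = 89.40 sin 63.6° = 80.08 m/s.
Height y(t) = 80.08 t − 0.8100 t² = 1470 gives 0.8100 t² − 80.08 t + 1470 = 0.
Quadratic formula: t = (80.08 ± √1649.5) / 1.62 = (80.08 ± 40.61) / 1.62 → t = 24.36 s or 74.50 s.
The first (ascending) time is 24.36 s.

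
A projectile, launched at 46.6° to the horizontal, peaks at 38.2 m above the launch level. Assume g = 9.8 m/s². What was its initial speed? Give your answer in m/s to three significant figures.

At the peak v_y = 0, so v_y0 = √(2gH) = √(2 × 9.80 × 38.2) = 27.36 m/s.
v_y0 = v₀ sin θ ⇒ v₀ = 27.36 / sin 46.6° = 37.66 m/s.

37.7 m/s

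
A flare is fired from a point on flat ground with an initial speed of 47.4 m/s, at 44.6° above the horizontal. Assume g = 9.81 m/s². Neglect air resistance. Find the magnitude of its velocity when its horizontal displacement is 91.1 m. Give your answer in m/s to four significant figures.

Horizontal component vₓ = 47.40 cos 44.6° = 33.75 m/s; vertical v_y0 = 47.40 sin 44.6° = 33.28 m/s.
At x = 91.1 m, t = x/vₓ = 91.1/33.75 = 2.699 s.
Vertical velocity there: v_y = v_y0 − g t = 33.28 − 9.81 × 2.699 = 6.802 m/s.
Speed: √(vₓ² + v_y²) = √(33.75² + 6.802²) = 34.43 m/s.

34.43 m/s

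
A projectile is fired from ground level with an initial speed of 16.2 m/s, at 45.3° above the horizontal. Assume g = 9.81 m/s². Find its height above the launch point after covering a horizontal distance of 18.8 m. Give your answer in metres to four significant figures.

vₓ = 16.20 cos 45.3° = 11.39 m/s; v_y0 = 16.20 sin 45.3° = 11.51 m/s.
Time to reach x = 18.8 m: t = x/vₓ = 18.8/11.39 = 1.650 s.
Height: y = v_y0 t − ½ g t² = 11.51 × 1.650 − 4.905 × 1.650² = 19.00 − 13.35 = 5.647 m.

5.647 m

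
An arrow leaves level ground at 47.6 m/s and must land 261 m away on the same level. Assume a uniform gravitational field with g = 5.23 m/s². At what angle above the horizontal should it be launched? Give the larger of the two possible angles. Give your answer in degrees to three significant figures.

R = v₀² sin 2θ / g gives sin 2θ = gR/v₀² = 5.23·261/47.6² = 0.6025.
2θ = 37.05° or 180° − 37.05° = 143.0°, so θ = 18.52° or 71.48°.
The larger angle is 71.48°.

71.5°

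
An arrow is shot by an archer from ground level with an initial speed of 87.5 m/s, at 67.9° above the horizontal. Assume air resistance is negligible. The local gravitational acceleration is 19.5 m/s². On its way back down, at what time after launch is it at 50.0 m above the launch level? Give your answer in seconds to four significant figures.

vₓ = 87.50 cos 67.9° = 32.92 m/s; v_y0 = 87.50 sin 67.9° = 81.07 m/s.
Set y = v_y0 t − ½ g t² = 50.0: 9.750 t² − 81.07 t + 50.0 = 0.
t = [81.07 ± √(81.07² − 2·19.5·50.0)] / 19.5 = (81.07 ± 67.99) / 19.5, so t = 0.6709 s or t = 7.644 s.
The descending-branch root is 7.644 s.

7.644 s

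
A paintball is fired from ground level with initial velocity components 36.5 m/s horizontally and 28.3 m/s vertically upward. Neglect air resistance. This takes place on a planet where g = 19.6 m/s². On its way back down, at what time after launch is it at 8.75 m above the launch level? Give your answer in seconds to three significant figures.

2.54 s

Set y = v_y0 t − ½ g t² = 8.75: 9.800 t² − 28.30 t + 8.75 = 0.
Quadratic formula: t = (28.30 ± √457.89) / 19.6 = (28.30 ± 21.40) / 19.6 → t = 0.3521 s or 2.536 s.
The descending-branch root is 2.536 s.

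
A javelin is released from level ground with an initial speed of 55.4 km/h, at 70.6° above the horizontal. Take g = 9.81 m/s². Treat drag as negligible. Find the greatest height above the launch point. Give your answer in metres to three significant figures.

Convert: 55.4 km/h = 55.4/3.6 = 15.39 m/s.
vₓ = 15.39 cos 70.6° = 5.112 m/s; v_y0 = 15.39 sin 70.6° = 14.52 m/s.
At the apex v_y = 0, so H = v_y0²/(2g) = 14.52²/19.62 = 10.74 m.

10.7 m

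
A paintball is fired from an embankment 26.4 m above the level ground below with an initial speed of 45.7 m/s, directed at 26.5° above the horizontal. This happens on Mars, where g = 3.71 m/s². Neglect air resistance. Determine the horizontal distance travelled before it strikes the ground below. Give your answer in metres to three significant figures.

Components: vₓ = 45.70 cos 26.5° = 40.90 m/s, v_y0 = 45.70 sin 26.5° = 20.39 m/s.
With up positive and y = 0 at the ground: y(t) = 26.4 + (20.39) t − 1.855 t². Setting y = 0 and taking the positive root: t = [20.39 + √(20.39² + 2·3.71·26.4)] / 3.71 = (20.39 + 24.73) / 3.71 = 12.16 s.
Horizontal distance: R = vₓ t = 40.90 × 12.16 = 497.4 m.

497 m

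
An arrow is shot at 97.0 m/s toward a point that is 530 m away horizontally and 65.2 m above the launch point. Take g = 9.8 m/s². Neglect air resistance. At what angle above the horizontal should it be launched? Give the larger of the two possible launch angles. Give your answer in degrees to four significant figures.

Trajectory: y = x tanθ − g x² (1 + tan²θ)/(2v₀²). With x = 530, y = 65.2, v₀ = 97.0, g = 9.80:
146.3 tan²θ − 530 tanθ + (211.5) = 0.
tanθ = [530 ± √(530² − 4 × 146.3 × (211.5))] / (2 × 146.3) = (530 ± 396.4) / 292.6, giving tanθ = 0.4566 or 3.166.
θ = 24.54° or 72.47°; the larger is 72.47°.

72.47°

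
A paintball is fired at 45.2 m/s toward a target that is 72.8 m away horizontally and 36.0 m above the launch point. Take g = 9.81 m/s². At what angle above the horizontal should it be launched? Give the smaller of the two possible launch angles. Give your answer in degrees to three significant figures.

Trajectory: y = x tanθ − g x² (1 + tan²θ)/(2v₀²). With x = 72.8, y = 36.0, v₀ = 45.2, g = 9.81:
12.72 tan²θ − 72.8 tanθ + (48.72) = 0.
tanθ = [72.8 ± √(72.8² − 4 × 12.72 × (48.72))] / (2 × 12.72) = (72.8 ± 53.10) / 25.45, giving tanθ = 0.7740 or 4.947.
θ = 37.74° or 78.57°; the smaller is 37.74°.

37.7°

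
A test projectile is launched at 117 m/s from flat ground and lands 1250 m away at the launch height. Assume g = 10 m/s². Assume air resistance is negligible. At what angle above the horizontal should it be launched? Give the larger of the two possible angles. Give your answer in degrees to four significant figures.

From R = (v₀²/g) sin 2θ: sin 2θ = 10.0 × 1250 / 13689 = 0.9131.
2θ = 65.94° or 180° − 65.94° = 114.1°, so θ = 32.97° or 57.03°.
The larger angle is 57.03°.

57.03°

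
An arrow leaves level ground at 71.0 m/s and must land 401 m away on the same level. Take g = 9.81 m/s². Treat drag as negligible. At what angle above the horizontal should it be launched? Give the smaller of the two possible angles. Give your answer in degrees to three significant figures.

From R = (v₀²/g) sin 2θ: sin 2θ = 9.81 × 401 / 5041.0 = 0.7804.
2θ = 51.29° or 180° − 51.29° = 128.7°, so θ = 25.65° or 64.35°.
The smaller angle is 25.65°.

25.6°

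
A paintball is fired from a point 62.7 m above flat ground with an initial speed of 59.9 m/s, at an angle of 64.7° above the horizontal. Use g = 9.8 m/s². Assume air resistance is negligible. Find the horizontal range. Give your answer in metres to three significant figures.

vₓ = 59.90 cos 64.7° = 25.60 m/s; v_y0 = 59.90 sin 64.7° = 54.15 m/s.
Vertical motion (up positive, ground at y = 0): 4.900 t² − (54.15) t − 62.7 = 0, so t = (54.15 + √(54.15² + 2·9.80·62.7)) / 9.80 = (54.15 + 64.51) / 9.80 = 12.11 s.
Horizontal distance: R = vₓ t = 25.60 × 12.11 = 310.0 m.

310 m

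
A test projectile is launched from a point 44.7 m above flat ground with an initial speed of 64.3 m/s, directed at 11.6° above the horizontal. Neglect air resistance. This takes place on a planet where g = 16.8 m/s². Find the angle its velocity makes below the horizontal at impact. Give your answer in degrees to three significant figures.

33.0°

Resolve: vₓ = 64.30 cos 11.6° = 62.99 m/s and v_y0 = 64.30 sin 11.6° = 12.93 m/s.
Vertical motion (up positive, ground at y = 0): 8.400 t² − (12.93) t − 44.7 = 0, so t = (12.93 + √(12.93² + 2·16.8·44.7)) / 16.8 = (12.93 + 40.85) / 16.8 = 3.201 s.
At impact: v_y = v_y0 − g t = −40.85 m/s; vₓ = 62.99 m/s.
Angle below horizontal: arctan(|v_y|/vₓ) = arctan(40.85/62.99) = 32.97°.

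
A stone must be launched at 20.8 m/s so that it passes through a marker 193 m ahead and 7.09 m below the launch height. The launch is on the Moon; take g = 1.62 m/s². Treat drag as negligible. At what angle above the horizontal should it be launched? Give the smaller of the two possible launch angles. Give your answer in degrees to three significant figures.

20.6°

Trajectory: y = x tanθ − g x² (1 + tan²θ)/(2v₀²). With x = 193, y = −7.09, v₀ = 20.8, g = 1.62:
69.74 tan²θ − 193 tanθ + (62.65) = 0.
tanθ = [193 ± √(193² − 4 × 69.74 × (62.65))] / (2 × 69.74) = (193 ± 140.6) / 139.5, giving tanθ = 0.3756 or 2.392.
θ = 20.58° or 67.31°; the smaller is 20.58°.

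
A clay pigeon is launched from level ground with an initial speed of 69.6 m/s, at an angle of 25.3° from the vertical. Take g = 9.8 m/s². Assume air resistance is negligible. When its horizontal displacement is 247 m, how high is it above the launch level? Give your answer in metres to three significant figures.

Horizontal component vₓ = 69.60 sin 25.3° = 29.74 m/s; vertical v_y0 = 69.60 cos 25.3° = 62.92 m/s.
Time to reach x = 247 m: t = x/vₓ = 247/29.74 = 8.304 s.
Height: y = v_y0 t − ½ g t² = 62.92 × 8.304 − 4.900 × 8.304² = 522.5 − 337.9 = 184.6 m.

185 m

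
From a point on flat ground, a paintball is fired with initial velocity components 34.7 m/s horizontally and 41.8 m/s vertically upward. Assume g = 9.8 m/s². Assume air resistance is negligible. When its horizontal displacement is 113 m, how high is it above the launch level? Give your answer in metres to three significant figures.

At x = 113 m, t = x/vₓ = 113/34.70 = 3.256 s.
Height: y = v_y0 t − ½ g t² = 41.80 × 3.256 − 4.900 × 3.256² = 136.1 − 51.96 = 84.16 m.

84.2 m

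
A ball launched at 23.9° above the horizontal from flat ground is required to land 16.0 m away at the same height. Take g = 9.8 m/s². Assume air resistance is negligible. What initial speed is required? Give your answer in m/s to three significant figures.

From R = (v₀² / g) sin 2θ: v₀ = √(gR / sin 2θ).
v₀ = √(9.80 × 16.0 / sin 47.80°) = √(156.8 / 0.7408) = √211.66 = 14.55 m/s.

14.5 m/s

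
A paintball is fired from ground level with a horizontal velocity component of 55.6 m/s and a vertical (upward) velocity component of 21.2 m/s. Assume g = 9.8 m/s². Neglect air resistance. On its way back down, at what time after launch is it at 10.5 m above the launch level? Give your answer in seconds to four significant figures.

Height y(t) = 21.20 t − 4.900 t² = 10.5 gives 4.900 t² − 21.20 t + 10.5 = 0.
t = [21.20 ± √(21.20² − 2·9.80·10.5)] / 9.80 = (21.20 ± 15.61) / 9.80, so t = 0.5705 s or t = 3.756 s.
The descending-branch root is 3.756 s.

3.756 s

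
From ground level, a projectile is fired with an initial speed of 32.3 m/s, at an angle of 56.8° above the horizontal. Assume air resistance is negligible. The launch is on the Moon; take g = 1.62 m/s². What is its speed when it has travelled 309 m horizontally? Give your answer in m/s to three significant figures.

vₓ = 32.30 cos 56.8° = 17.69 m/s; v_y0 = 32.30 sin 56.8° = 27.03 m/s.
Time to reach x = 309 m: t = x/vₓ = 309/17.69 = 17.47 s.
Vertical velocity there: v_y = v_y0 − g t = 27.03 − 1.62 × 17.47 = −1.276 m/s.
Speed: √(vₓ² + v_y²) = √(17.69² + 1.276²) = 17.73 m/s.

17.7 m/s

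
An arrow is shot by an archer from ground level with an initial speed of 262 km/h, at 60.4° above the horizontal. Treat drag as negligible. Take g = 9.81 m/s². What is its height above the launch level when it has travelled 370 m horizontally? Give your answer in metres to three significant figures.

Convert: 262 km/h = 262/3.6 = 72.78 m/s.
Resolve: vₓ = 72.78 cos 60.4° = 35.95 m/s and v_y0 = 72.78 sin 60.4° = 63.28 m/s.
At x = 370 m, t = x/vₓ = 370/35.95 = 10.29 s.
Height: y = v_y0 t − ½ g t² = 63.28 × 10.29 − 4.905 × 10.29² = 651.3 − 519.6 = 131.7 m.

132 m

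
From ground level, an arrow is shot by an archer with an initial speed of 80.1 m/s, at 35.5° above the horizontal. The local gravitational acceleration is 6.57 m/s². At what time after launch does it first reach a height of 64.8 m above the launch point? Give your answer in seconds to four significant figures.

Horizontal component vₓ = 80.10 cos 35.5° = 65.21 m/s; vertical v_y0 = 80.10 sin 35.5° = 46.51 m/s.
Set y = v_y0 t − ½ g t² = 64.8: 3.285 t² − 46.51 t + 64.8 = 0.
Quadratic formula: t = (46.51 ± √1312.1) / 6.57 = (46.51 ± 36.22) / 6.57 → t = 1.566 s or 12.59 s.
The first (ascending) time is 1.566 s.

1.566 s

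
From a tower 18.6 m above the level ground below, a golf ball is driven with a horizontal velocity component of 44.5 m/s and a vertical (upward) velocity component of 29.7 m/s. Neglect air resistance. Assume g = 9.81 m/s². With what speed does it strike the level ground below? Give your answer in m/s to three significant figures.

56.8 m/s

With up positive and y = 0 at the ground: y(t) = 18.6 + (29.70) t − 4.905 t². Setting y = 0 and taking the positive root: t = [29.70 + √(29.70² + 2·9.81·18.6)] / 9.81 = (29.70 + 35.31) / 9.81 = 6.627 s.
Vertical velocity at impact: v_y = v_y0 − g t = 29.70 − 9.81 × 6.627 = −35.31 m/s.
Speed: |v| = √(vₓ² + v_y²) = √(44.50² + 35.31²) = 56.81 m/s.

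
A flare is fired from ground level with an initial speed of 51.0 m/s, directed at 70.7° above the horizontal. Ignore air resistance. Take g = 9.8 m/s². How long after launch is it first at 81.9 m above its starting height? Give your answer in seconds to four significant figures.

Horizontal component vₓ = 51.00 cos 70.7° = 16.86 m/s; vertical v_y0 = 51.00 sin 70.7° = 48.13 m/s.
Set y = v_y0 t − ½ g t² = 81.9: 4.900 t² − 48.13 t + 81.9 = 0.
t = [48.13 ± √(48.13² − 2·9.80·81.9)] / 9.80 = (48.13 ± 26.68) / 9.80, so t = 2.190 s or t = 7.634 s.
The first (ascending) time is 2.190 s.

2.190 s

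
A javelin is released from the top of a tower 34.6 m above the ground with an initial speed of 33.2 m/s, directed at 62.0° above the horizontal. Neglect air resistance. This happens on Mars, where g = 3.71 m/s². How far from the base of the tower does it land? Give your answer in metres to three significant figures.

264 m

Components: vₓ = 33.20 cos 62.0° = 15.59 m/s, v_y0 = 33.20 sin 62.0° = 29.31 m/s.
The projectile lands when y = 34.6 + (29.31) t − ½·3.71·t² = 0. Positive root: t = (29.31 + √(29.31² + 2·3.71·34.6)) / 3.71 = (29.31 + 33.41) / 3.71 = 16.91 s.
Horizontal distance: R = vₓ t = 15.59 × 16.91 = 263.5 m.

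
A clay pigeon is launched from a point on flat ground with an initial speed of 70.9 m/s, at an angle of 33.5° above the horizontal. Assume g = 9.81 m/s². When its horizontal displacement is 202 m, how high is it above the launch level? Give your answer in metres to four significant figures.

Horizontal component vₓ = 70.90 cos 33.5° = 59.12 m/s; vertical v_y0 = 70.90 sin 33.5° = 39.13 m/s.
Time to reach x = 202 m: t = x/vₓ = 202/59.12 = 3.417 s.
Height: y = v_y0 t − ½ g t² = 39.13 × 3.417 − 4.905 × 3.417² = 133.7 − 57.26 = 76.44 m.

76.44 m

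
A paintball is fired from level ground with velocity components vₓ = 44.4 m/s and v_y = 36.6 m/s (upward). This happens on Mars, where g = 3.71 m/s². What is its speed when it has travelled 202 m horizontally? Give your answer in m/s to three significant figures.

Time to reach x = 202 m: t = x/vₓ = 202/44.40 = 4.550 s.
Vertical velocity there: v_y = v_y0 − g t = 36.60 − 3.71 × 4.550 = 19.72 m/s.
Speed: √(vₓ² + v_y²) = √(44.40² + 19.72²) = 48.58 m/s.

48.6 m/s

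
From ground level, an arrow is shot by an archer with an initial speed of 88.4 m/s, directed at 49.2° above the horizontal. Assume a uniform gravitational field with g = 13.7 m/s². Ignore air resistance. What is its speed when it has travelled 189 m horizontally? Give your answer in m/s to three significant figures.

61.8 m/s

Components: vₓ = 88.40 cos 49.2° = 57.76 m/s, v_y0 = 88.40 sin 49.2° = 66.92 m/s.
At x = 189 m, t = x/vₓ = 189/57.76 = 3.272 s.
Vertical velocity there: v_y = v_y0 − g t = 66.92 − 13.7 × 3.272 = 22.09 m/s.
Speed: √(vₓ² + v_y²) = √(57.76² + 22.09²) = 61.84 m/s.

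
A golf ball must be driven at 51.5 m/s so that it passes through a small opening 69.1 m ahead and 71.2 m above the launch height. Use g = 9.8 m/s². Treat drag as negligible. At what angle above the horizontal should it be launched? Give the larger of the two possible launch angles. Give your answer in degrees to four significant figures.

Trajectory: y = x tanθ − g x² (1 + tan²θ)/(2v₀²). With x = 69.1, y = 71.2, v₀ = 51.5, g = 9.80:
8.821 tan²θ − 69.1 tanθ + (80.02) = 0.
tanθ = [69.1 ± √(69.1² − 4 × 8.821 × (80.02))] / (2 × 8.821) = (69.1 ± 44.17) / 17.64, giving tanθ = 1.413 or 6.420.
θ = 54.71° or 81.15°; the larger is 81.15°.

81.15°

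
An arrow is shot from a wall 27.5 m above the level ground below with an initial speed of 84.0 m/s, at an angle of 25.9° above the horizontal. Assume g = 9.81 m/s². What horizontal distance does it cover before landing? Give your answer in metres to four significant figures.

617.1 m

Resolve: vₓ = 84.00 cos 25.9° = 75.56 m/s and v_y0 = 84.00 sin 25.9° = 36.69 m/s.
With up positive and y = 0 at the ground: y(t) = 27.5 + (36.69) t − 4.905 t². Setting y = 0 and taking the positive root: t = [36.69 + √(36.69² + 2·9.81·27.5)] / 9.81 = (36.69 + 43.43) / 9.81 = 8.167 s.
Horizontal distance: R = vₓ t = 75.56 × 8.167 = 617.1 m.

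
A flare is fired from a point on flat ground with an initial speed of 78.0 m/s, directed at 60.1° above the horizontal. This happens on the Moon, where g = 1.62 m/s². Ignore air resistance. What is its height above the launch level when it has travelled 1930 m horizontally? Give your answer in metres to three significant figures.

1360 m

Components: vₓ = 78.00 cos 60.1° = 38.88 m/s, v_y0 = 78.00 sin 60.1° = 67.62 m/s.
Time to reach x = 1930 m: t = x/vₓ = 1930/38.88 = 49.64 s.
Height: y = v_y0 t − ½ g t² = 67.62 × 49.64 − 0.8100 × 49.64² = 3356 − 1996 = 1361 m.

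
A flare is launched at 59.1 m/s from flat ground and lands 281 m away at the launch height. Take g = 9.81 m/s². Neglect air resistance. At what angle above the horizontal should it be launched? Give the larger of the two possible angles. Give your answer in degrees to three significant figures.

63.9°

From R = (v₀²/g) sin 2θ: sin 2θ = 9.81 × 281 / 3492.8 = 0.7892.
2θ = 52.11° or 180° − 52.11° = 127.9°, so θ = 26.06° or 63.94°.
The larger angle is 63.94°.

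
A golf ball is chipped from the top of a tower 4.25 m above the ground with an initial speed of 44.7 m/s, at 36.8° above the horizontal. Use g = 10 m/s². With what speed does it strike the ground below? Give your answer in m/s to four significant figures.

45.64 m/s

Components: vₓ = 44.70 cos 36.8° = 35.79 m/s, v_y0 = 44.70 sin 36.8° = 26.78 m/s.
Vertical motion (up positive, ground at y = 0): 5.000 t² − (26.78) t − 4.25 = 0, so t = (26.78 + √(26.78² + 2·10.0·4.25)) / 10.0 = (26.78 + 28.32) / 10.0 = 5.510 s.
Vertical velocity at impact: v_y = v_y0 − g t = 26.78 − 10.0 × 5.510 = −28.32 m/s.
Speed: |v| = √(vₓ² + v_y²) = √(35.79² + 28.32²) = 45.64 m/s.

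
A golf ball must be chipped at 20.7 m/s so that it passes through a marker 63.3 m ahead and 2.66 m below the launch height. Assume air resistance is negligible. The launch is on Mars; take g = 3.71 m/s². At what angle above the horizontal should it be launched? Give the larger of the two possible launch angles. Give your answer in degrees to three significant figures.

73.6°

Trajectory: y = x tanθ − g x² (1 + tan²θ)/(2v₀²). With x = 63.3, y = −2.66, v₀ = 20.7, g = 3.71:
17.35 tan²θ − 63.3 tanθ + (14.69) = 0.
tanθ = [63.3 ± √(63.3² − 4 × 17.35 × (14.69))] / (2 × 17.35) = (63.3 ± 54.66) / 34.69, giving tanθ = 0.2490 or 3.400.
θ = 13.98° or 73.61°; the larger is 73.61°.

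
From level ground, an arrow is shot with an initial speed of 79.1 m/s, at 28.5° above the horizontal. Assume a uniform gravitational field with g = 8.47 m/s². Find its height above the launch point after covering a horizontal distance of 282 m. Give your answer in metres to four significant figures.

83.42 m

Horizontal component vₓ = 79.10 cos 28.5° = 69.51 m/s; vertical v_y0 = 79.10 sin 28.5° = 37.74 m/s.
x = vₓ t ⇒ t = 282/69.51 = 4.057 s.
Height: y = v_y0 t − ½ g t² = 37.74 × 4.057 − 4.235 × 4.057² = 153.1 − 69.70 = 83.42 m.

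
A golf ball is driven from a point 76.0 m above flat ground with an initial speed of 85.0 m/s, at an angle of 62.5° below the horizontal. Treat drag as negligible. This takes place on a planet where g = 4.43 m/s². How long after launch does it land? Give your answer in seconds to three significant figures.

Components: vₓ = 85.00 cos 62.5° = 39.25 m/s, v_y0 = −75.40 m/s (downward).
With up positive and y = 0 at the ground: y(t) = 76.0 + (−75.40) t − 2.215 t². Setting y = 0 and taking the positive root: t = [−75.40 + √(75.40² + 2·4.43·76.0)] / 4.43 = (−75.40 + 79.74) / 4.43 = 0.9798 s.

0.980 s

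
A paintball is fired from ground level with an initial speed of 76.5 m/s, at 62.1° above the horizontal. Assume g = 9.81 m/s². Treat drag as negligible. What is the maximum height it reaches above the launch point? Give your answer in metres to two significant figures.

230 m

Components: vₓ = 76.50 cos 62.1° = 35.80 m/s, v_y0 = 76.50 sin 62.1° = 67.61 m/s.
At the apex v_y = 0, so H = v_y0²/(2g) = 67.61²/19.62 = 233.0 m.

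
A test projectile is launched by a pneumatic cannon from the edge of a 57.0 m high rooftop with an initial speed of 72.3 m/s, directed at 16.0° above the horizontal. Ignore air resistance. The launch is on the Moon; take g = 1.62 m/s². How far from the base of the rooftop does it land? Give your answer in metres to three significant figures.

1890 m

vₓ = 72.30 cos 16.0° = 69.50 m/s; v_y0 = 72.30 sin 16.0° = 19.93 m/s.
With up positive and y = 0 at the ground: y(t) = 57.0 + (19.93) t − 0.8100 t². Setting y = 0 and taking the positive root: t = [19.93 + √(19.93² + 2·1.62·57.0)] / 1.62 = (19.93 + 24.12) / 1.62 = 27.19 s.
Horizontal distance: R = vₓ t = 69.50 × 27.19 = 1890 m.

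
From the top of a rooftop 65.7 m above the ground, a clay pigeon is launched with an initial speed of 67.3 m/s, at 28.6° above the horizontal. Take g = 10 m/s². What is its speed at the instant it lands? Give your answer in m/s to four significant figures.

76.44 m/s

Components: vₓ = 67.30 cos 28.6° = 59.09 m/s, v_y0 = 67.30 sin 28.6° = 32.22 m/s.
Vertical motion (up positive, ground at y = 0): 5.000 t² − (32.22) t − 65.7 = 0, so t = (32.22 + √(32.22² + 2·10.0·65.7)) / 10.0 = (32.22 + 48.50) / 10.0 = 8.071 s.
Vertical velocity at impact: v_y = v_y0 − g t = 32.22 − 10.0 × 8.071 = −48.50 m/s.
Speed: |v| = √(vₓ² + v_y²) = √(59.09² + 48.50²) = 76.44 m/s.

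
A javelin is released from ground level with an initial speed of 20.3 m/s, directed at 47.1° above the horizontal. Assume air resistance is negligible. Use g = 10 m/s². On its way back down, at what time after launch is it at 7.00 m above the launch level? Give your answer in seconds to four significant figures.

Horizontal component vₓ = 20.30 cos 47.1° = 13.82 m/s; vertical v_y0 = 20.30 sin 47.1° = 14.87 m/s.
Set y = v_y0 t − ½ g t² = 7.00: 5.000 t² − 14.87 t + 7.00 = 0.
Quadratic formula: t = (14.87 ± √81.135) / 10.0 = (14.87 ± 9.008) / 10.0 → t = 0.5863 s or 2.388 s.
The descending-branch root is 2.388 s.

2.388 s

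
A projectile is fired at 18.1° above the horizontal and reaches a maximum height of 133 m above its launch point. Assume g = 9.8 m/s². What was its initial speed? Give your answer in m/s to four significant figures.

164.3 m/s

At the peak v_y = 0, so v_y0 = √(2gH) = √(2 × 9.80 × 133) = 51.06 m/s.
v_y0 = v₀ sin θ ⇒ v₀ = 51.06 / sin 18.1° = 164.3 m/s.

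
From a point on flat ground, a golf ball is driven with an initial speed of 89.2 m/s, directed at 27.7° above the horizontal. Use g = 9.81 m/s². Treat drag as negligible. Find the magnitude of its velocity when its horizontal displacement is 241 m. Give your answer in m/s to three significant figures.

79.8 m/s

vₓ = 89.20 cos 27.7° = 78.98 m/s; v_y0 = 89.20 sin 27.7° = 41.46 m/s.
At x = 241 m, t = x/vₓ = 241/78.98 = 3.052 s.
Vertical velocity there: v_y = v_y0 − g t = 41.46 − 9.81 × 3.052 = 11.53 m/s.
Speed: √(vₓ² + v_y²) = √(78.98² + 11.53²) = 79.81 m/s.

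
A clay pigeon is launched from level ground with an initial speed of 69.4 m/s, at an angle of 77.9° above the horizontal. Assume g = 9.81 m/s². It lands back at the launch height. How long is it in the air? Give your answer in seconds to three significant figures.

Horizontal component vₓ = 69.40 cos 77.9° = 14.55 m/s; vertical v_y0 = 69.40 sin 77.9° = 67.86 m/s.
Landing at launch height ⇒ T = 2 v_y0 / g = 2 × 67.86 / 9.81 = 13.83 s.

13.8 s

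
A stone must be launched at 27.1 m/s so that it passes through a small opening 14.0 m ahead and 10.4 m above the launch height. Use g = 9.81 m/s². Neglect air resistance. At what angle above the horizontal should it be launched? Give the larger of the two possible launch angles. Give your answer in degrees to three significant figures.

84.2°

Trajectory: y = x tanθ − g x² (1 + tan²θ)/(2v₀²). With x = 14.0, y = 10.4, v₀ = 27.1, g = 9.81:
1.309 tan²θ − 14.0 tanθ + (11.71) = 0.
tanθ = [14.0 ± √(14.0² − 4 × 1.309 × (11.71))] / (2 × 1.309) = (14.0 ± 11.61) / 2.618, giving tanθ = 0.9146 or 9.780.
θ = 42.45° or 84.16°; the larger is 84.16°.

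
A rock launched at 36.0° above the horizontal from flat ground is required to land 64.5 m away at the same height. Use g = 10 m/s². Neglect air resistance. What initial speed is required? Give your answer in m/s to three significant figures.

26.0 m/s

On level ground R = v₀² sin 2θ / g ⇒ v₀ = √(gR / sin 2θ).
v₀ = √(10.0 × 64.5 / sin 72.00°) = √(645.0 / 0.9511) = √678.19 = 26.04 m/s.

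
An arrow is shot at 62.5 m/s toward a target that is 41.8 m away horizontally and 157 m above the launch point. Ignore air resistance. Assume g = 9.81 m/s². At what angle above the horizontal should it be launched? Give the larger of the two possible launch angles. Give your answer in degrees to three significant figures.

85.9°

Trajectory: y = x tanθ − g x² (1 + tan²θ)/(2v₀²). With x = 41.8, y = 157, v₀ = 62.5, g = 9.81:
2.194 tan²θ − 41.8 tanθ + (159.2) = 0.
tanθ = [41.8 ± √(41.8² − 4 × 2.194 × (159.2))] / (2 × 2.194) = (41.8 ± 18.71) / 4.388, giving tanθ = 5.261 or 13.79.
θ = 79.24° or 85.85°; the larger is 85.85°.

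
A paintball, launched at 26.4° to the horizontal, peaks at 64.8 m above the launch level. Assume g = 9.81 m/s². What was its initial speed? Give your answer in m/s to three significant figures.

80.2 m/s

At the peak v_y = 0, so v_y0 = √(2gH) = √(2 × 9.81 × 64.8) = 35.66 m/s.
v_y0 = v₀ sin θ ⇒ v₀ = 35.66 / sin 26.4° = 80.19 m/s.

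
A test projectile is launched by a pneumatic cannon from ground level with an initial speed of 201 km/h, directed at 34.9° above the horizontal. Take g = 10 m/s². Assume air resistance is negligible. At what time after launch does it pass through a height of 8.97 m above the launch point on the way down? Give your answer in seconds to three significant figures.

Convert: 201 km/h = 201/3.6 = 55.83 m/s.
Components: vₓ = 55.83 cos 34.9° = 45.79 m/s, v_y0 = 55.83 sin 34.9° = 31.94 m/s.
Require v_y0 t − ½ g t² = 8.97, i.e. 5.000 t² − 31.94 t + 8.97 = 0.
Quadratic formula: t = (31.94 ± √841.07) / 10.0 = (31.94 ± 29.00) / 10.0 → t = 0.2944 s or 6.095 s.
The descending-branch root is 6.095 s.

6.09 s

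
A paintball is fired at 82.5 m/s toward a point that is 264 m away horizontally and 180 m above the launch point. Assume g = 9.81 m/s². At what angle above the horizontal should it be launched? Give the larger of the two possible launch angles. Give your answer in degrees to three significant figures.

76.5°

Trajectory: y = x tanθ − g x² (1 + tan²θ)/(2v₀²). With x = 264, y = 180, v₀ = 82.5, g = 9.81:
50.23 tan²θ − 264 tanθ + (230.2) = 0.
tanθ = [264 ± √(264² − 4 × 50.23 × (230.2))] / (2 × 50.23) = (264 ± 153.1) / 100.5, giving tanθ = 1.104 or 4.152.
θ = 47.83° or 76.46°; the larger is 76.46°.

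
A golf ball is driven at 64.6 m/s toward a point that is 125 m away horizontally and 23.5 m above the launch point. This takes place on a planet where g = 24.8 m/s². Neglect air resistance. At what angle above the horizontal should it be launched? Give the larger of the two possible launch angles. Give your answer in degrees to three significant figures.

62.2°

Trajectory: y = x tanθ − g x² (1 + tan²θ)/(2v₀²). With x = 125, y = 23.5, v₀ = 64.6, g = 24.8:
46.43 tan²θ − 125 tanθ + (69.93) = 0.
tanθ = [125 ± √(125² − 4 × 46.43 × (69.93))] / (2 × 46.43) = (125 ± 51.37) / 92.86, giving tanθ = 0.7930 or 1.899.
θ = 38.41° or 62.23°; the larger is 62.23°.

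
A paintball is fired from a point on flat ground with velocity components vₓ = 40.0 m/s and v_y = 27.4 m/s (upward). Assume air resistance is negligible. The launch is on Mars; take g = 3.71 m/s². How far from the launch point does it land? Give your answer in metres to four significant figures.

Flight time T = 2 v_y0 / g = 14.77 s.
Range: R = vₓ T = 40.00 × 14.77 = 590.8 m.

590.8 m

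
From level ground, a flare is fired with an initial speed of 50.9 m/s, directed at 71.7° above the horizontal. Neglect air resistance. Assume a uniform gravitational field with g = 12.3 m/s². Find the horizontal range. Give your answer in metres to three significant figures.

126 m

Components: vₓ = 50.90 cos 71.7° = 15.98 m/s, v_y0 = 50.90 sin 71.7° = 48.33 m/s.
Flight time T = 2 v_y0 / g = 7.858 s.
Horizontal distance R = vₓ T = 15.98 × 7.858 = 125.6 m.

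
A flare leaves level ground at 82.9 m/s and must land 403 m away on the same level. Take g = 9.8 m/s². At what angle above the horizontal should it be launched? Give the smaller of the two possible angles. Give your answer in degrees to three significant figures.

Level-ground range R = v₀² sin(2θ)/g ⇒ sin(2θ) = gR/v₀² = 9.80 × 403 / 82.9² = 0.5747.
2θ = 35.08° or 180° − 35.08° = 144.9°, so θ = 17.54° or 72.46°.
The smaller angle is 17.54°.

17.5°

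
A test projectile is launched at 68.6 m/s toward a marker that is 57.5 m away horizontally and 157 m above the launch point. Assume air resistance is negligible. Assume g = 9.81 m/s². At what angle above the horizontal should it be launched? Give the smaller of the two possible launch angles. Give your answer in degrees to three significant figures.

Trajectory: y = x tanθ − g x² (1 + tan²θ)/(2v₀²). With x = 57.5, y = 157, v₀ = 68.6, g = 9.81:
3.446 tan²θ − 57.5 tanθ + (160.4) = 0.
tanθ = [57.5 ± √(57.5² − 4 × 3.446 × (160.4))] / (2 × 3.446) = (57.5 ± 33.08) / 6.892, giving tanθ = 3.542 or 13.14.
θ = 74.24° or 85.65°; the smaller is 74.24°.

74.2°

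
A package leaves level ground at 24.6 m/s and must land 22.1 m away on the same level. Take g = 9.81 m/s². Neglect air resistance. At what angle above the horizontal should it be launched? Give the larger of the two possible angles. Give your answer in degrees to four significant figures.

R = v₀² sin 2θ / g gives sin 2θ = gR/v₀² = 9.81·22.1/24.6² = 0.3583.
2θ = 20.99° or 180° − 20.99° = 159.0°, so θ = 10.50° or 79.50°.
The larger angle is 79.50°.

79.50°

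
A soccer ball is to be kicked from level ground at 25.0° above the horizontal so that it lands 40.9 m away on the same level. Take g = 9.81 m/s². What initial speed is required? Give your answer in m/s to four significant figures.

22.89 m/s

On level ground R = v₀² sin 2θ / g ⇒ v₀ = √(gR / sin 2θ).
v₀ = √(9.81 × 40.9 / sin 50.00°) = √(401.2 / 0.7660) = √523.77 = 22.89 m/s.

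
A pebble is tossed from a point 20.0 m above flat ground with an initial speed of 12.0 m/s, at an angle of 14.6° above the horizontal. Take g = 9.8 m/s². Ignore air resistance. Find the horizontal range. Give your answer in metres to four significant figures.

vₓ = 12.00 cos 14.6° = 11.61 m/s; v_y0 = 12.00 sin 14.6° = 3.025 m/s.
With up positive and y = 0 at the ground: y(t) = 20.0 + (3.025) t − 4.900 t². Setting y = 0 and taking the positive root: t = [3.025 + √(3.025² + 2·9.80·20.0)] / 9.80 = (3.025 + 20.03) / 9.80 = 2.352 s.
Horizontal distance: R = vₓ t = 11.61 × 2.352 = 27.32 m.

27.32 m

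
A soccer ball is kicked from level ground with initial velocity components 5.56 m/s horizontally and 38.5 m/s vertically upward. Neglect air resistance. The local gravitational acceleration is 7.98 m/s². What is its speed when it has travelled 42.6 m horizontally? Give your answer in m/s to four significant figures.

At x = 42.6 m, t = x/vₓ = 42.6/5.560 = 7.662 s.
Vertical velocity there: v_y = v_y0 − g t = 38.50 − 7.98 × 7.662 = −22.64 m/s.
Speed: √(vₓ² + v_y²) = √(5.560² + 22.64²) = 23.31 m/s.

23.31 m/s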